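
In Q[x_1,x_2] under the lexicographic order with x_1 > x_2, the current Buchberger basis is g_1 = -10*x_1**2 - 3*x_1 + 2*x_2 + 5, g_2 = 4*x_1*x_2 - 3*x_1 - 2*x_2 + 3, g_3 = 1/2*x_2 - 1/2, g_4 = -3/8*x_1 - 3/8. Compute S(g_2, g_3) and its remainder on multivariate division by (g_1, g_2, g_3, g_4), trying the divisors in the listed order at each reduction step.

S(g_2, g_3) = 1/4*x_1 - 1/2*x_2 + 3/4; remainder on division = 0.

lcm(LM(g_2), LM(g_3)) = x_1*x_2.
S = (lcm/LT(g_2))·g_2 − (lcm/LT(g_3))·g_3 = 1/4*x_1 - 1/2*x_2 + 3/4.
Reduce S modulo (g_1, g_2, g_3, g_4) in that order:
  leading term x_1: subtract (-2/3)·g_4 from 1/4*x_1 - 1/2*x_2 + 3/4 → -1/2*x_2 + 1/2
  leading term x_2: subtract (-1)·g_3 from -1/2*x_2 + 1/2 → 0
The remainder is 0, so this S-polynomial contributes no new basis element.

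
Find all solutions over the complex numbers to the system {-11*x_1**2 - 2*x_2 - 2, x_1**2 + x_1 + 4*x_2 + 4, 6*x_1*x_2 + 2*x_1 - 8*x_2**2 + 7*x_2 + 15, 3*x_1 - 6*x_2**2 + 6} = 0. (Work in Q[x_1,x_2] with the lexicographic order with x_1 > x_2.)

{(0, -1)}

Compute a lex Gröbner basis by Buchberger's algorithm.
f_1 = -11*x_1**2 - 2*x_2 - 2, LT = x_1**2.
f_2 = x_1**2 + x_1 + 4*x_2 + 4, LT = x_1**2.
f_3 = 6*x_1*x_2 + 2*x_1 - 8*x_2**2 + 7*x_2 + 15, LT = x_1*x_2.
f_4 = 3*x_1 - 6*x_2**2 + 6, LT = x_1.

S(f_1,f_2): lcm = x_1**2. S = -x_1 - 42/11*x_2 - 42/11.
  leading term x_1: subtract (-1/3)·f_4 from -x_1 - 42/11*x_2 - 42/11 → -2*x_2**2 - 42/11*x_2 - 20/11
  leading term x_2**2: no divisor's leading term divides it; move -2*x_2**2 to the remainder.
  leading term x_2: no divisor's leading term divides it; move -42/11*x_2 to the remainder.
  leading term 1: no divisor's leading term divides it; move -20/11 to the remainder.
  remainder -2*x_2**2 - 42/11*x_2 - 20/11 ≠ 0; add h_5 = -2*x_2**2 - 42/11*x_2 - 20/11 to the basis.

S(f_1,f_3): lcm = x_1**2*x_2. S = -1/3*x_1**2 + 4/3*x_1*x_2**2 - 7/6*x_1*x_2 - 5/2*x_1 + 2/11*x_2**2 + 2/11*x_2.
  leading term x_1**2: subtract (1/33)·f_1 from -1/3*x_1**2 + 4/3*x_1*x_2**2 - 7/6*x_1*x_2 - 5/2*x_1 + 2/11*x_2**2 + 2/11*x_2 → 4/3*x_1*x_2**2 - 7/6*x_1*x_2 - 5/2*x_1 + 2/11*x_2**2 + 8/33*x_2 + 2/33
  leading term x_1*x_2**2: subtract (2/9*x_2)·f_3 from 4/3*x_1*x_2**2 - 7/6*x_1*x_2 - 5/2*x_1 + 2/11*x_2**2 + 8/33*x_2 + 2/33 → -29/18*x_1*x_2 - 5/2*x_1 + 16/9*x_2**3 - 136/99*x_2**2 - 34/11*x_2 + 2/33
  leading term x_1*x_2: subtract (-29/108)·f_3 from -29/18*x_1*x_2 - 5/2*x_1 + 16/9*x_2**3 - 136/99*x_2**2 - 34/11*x_2 + 2/33 → -53/27*x_1 + 16/9*x_2**3 - 1046/297*x_2**2 - 1439/1188*x_2 + 1619/396
  leading term x_1: subtract (-53/81)·f_4 from -53/27*x_1 + 16/9*x_2**3 - 1046/297*x_2**2 - 1439/1188*x_2 + 1619/396 → 16/9*x_2**3 - 2212/297*x_2**2 - 1439/1188*x_2 + 9521/1188
  leading term x_2**3: subtract (-8/9*x_2)·h_5 from 16/9*x_2**3 - 2212/297*x_2**2 - 1439/1188*x_2 + 9521/1188 → -3220/297*x_2**2 - 3359/1188*x_2 + 9521/1188
  leading term x_2**2: subtract (1610/297)·h_5 from -3220/297*x_2**2 - 3359/1188*x_2 + 9521/1188 → 233531/13068*x_2 + 233531/13068
  leading term x_2: no divisor's leading term divides it; move 233531/13068*x_2 to the remainder.
  leading term 1: no divisor's leading term divides it; move 233531/13068 to the remainder.
  remainder 233531/13068*x_2 + 233531/13068 ≠ 0; add h_6 = 233531/13068*x_2 + 233531/13068 to the basis.

The other S-polynomials (S(f_1,f_4), S(f_2,f_3), S(f_2,f_4), S(f_3,f_4), S(f_1,h_5), S(f_2,h_5), S(f_3,h_5), S(f_4,h_5), S(f_1,h_6), S(f_2,h_6), S(f_3,h_6), S(f_4,h_6), S(h_5,h_6)) all reduce to 0 modulo the current basis, so we have a Gröbner basis.
Inter-reduce: drop elements whose leading term is divisible by another's, tail-reduce, and make monic.
Reduced Gröbner basis: {x_1, x_2 + 1}.

A lex Gröbner basis eliminates variables successively. Here x_2 + 1 depends only on x_2, with roots {-1}; lifting each root through the earlier basis elements recovers the full solutions.
  x_2 = -1: the earlier basis element becomes x_1 = 0, giving x_1 = 0 — point (0, -1).
Each listed point satisfies every original equation (direct substitution).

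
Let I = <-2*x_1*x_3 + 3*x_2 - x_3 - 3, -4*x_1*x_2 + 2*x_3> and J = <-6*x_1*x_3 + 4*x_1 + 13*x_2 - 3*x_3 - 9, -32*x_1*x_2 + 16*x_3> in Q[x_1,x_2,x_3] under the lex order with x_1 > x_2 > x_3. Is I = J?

No, the ideals differ.

Equality of ideals is decidable: compute both reduced Gröbner bases (unique for the ordering) and check whether they agree.
Buchberger on the first generating set:
f_1 = -2*x_1*x_3 + 3*x_2 - x_3 - 3, LT = x_1*x_3.
f_2 = -4*x_1*x_2 + 2*x_3, LT = x_1*x_2.

S(f_1,f_2): lcm = x_1*x_2*x_3. S = -3/2*x_2**2 + 1/2*x_2*x_3 + 3/2*x_2 + 1/2*x_3**2.
  reduce S modulo (f_1, f_2):
  remainder -3/2*x_2**2 + 1/2*x_2*x_3 + 3/2*x_2 + 1/2*x_3**2 ≠ 0; add g_3 = -3/2*x_2**2 + 1/2*x_2*x_3 + 3/2*x_2 + 1/2*x_3**2 to the basis.

The other S-polynomials (S(f_1,g_3), S(f_2,g_3)) all reduce to 0 modulo the current basis, so we have a Gröbner basis.
Inter-reduce: drop elements whose leading term is divisible by another's, tail-reduce, and make monic.
Reduced Gröbner basis: {x_1*x_2 - 1/2*x_3, x_1*x_3 - 3/2*x_2 + 1/2*x_3 + 3/2, x_2**2 - 1/3*x_2*x_3 - x_2 - 1/3*x_3**2}.

Buchberger on the second generating set:
h_1 = -6*x_1*x_3 + 4*x_1 + 13*x_2 - 3*x_3 - 9, LT = x_1*x_3.
h_2 = -32*x_1*x_2 + 16*x_3, LT = x_1*x_2.

S(h_1,h_2): lcm = x_1*x_2*x_3. S = -2/3*x_1*x_2 - 13/6*x_2**2 + 1/2*x_2*x_3 + 3/2*x_2 + 1/2*x_3**2.
  reduce S modulo (h_1, h_2):
  remainder -13/6*x_2**2 + 1/2*x_2*x_3 + 3/2*x_2 + 1/2*x_3**2 - 1/3*x_3 ≠ 0; add k_3 = -13/6*x_2**2 + 1/2*x_2*x_3 + 3/2*x_2 + 1/2*x_3**2 - 1/3*x_3 to the basis.

The other S-polynomials (S(h_1,k_3), S(h_2,k_3)) all reduce to 0 modulo the current basis, so we have a Gröbner basis.
Inter-reduce: drop elements whose leading term is divisible by another's, tail-reduce, and make monic.
Reduced Gröbner basis: {x_1*x_2 - 1/2*x_3, x_1*x_3 - 2/3*x_1 - 13/6*x_2 + 1/2*x_3 + 3/2, x_2**2 - 3/13*x_2*x_3 - 9/13*x_2 - 3/13*x_3**2 + 2/13*x_3}.

The bases are distinct; the ideals are different.
The same test decides containment: I ⊆ J iff every generator of I reduces to 0 modulo a Gröbner basis of J.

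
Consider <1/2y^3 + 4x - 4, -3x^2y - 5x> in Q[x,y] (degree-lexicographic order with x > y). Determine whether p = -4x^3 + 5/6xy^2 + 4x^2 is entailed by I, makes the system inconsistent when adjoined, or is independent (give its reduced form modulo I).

First compute the reduced Gröbner basis of I by Buchberger's algorithm.
f_1 = 1/2y^3 + 4x - 4, LT = y^3.
f_2 = -3x^2y - 5x, LT = x^2y.

S(f_1,f_2): lcm = x^2y^3. S = 8x^3 - 5/3xy^2 - 8x^2.
  leading term x^3: no divisor's leading term divides it; move 8x^3 to the remainder.
  leading term xy^2: no divisor's leading term divides it; move -5/3xy^2 to the remainder.
  leading term x^2: no divisor's leading term divides it; move -8x^2 to the remainder.
  remainder 8x^3 - 5/3xy^2 - 8x^2 ≠ 0; add h_3 = 8x^3 - 5/3xy^2 - 8x^2 to the basis.

S(f_1,h_3): leading monomials are coprime, so the S-polynomial reduces to 0 (Buchberger's first criterion).
S(f_2,h_3): lcm = x^3y. S = 5/24xy^3 + x^2y + 5/3x^2.
  leading term xy^3: subtract (5/12x)·f_1 from 5/24xy^3 + x^2y + 5/3x^2 → x^2y + 5/3x
  leading term x^2y: subtract (-1/3)·f_2 from x^2y + 5/3x → 0
  remainder 0.

Every S-polynomial of the final basis reduces to 0, so we have a Gröbner basis.
Inter-reduce: drop elements whose leading term is divisible by another's, tail-reduce, and make monic.
Reduced Gröbner basis: {x^3 - 5/24xy^2 - x^2, x^2y + 5/3x, y^3 + 8x - 8}.
Label its elements g_1 = x^3 - 5/24xy^2 - x^2, g_2 = x^2y + 5/3x, g_3 = y^3 + 8x - 8.

Reduce p = -4x^3 + 5/6xy^2 + 4x^2 modulo G:
  leading term x^3: subtract (-4)·g_1 from -4x^3 + 5/6xy^2 + 4x^2 → 0
  normal form = 0.
Since the normal form is 0, p ∈ I.

-4x^3 + 5/6xy^2 + 4x^2 lies in I (it reduces to 0).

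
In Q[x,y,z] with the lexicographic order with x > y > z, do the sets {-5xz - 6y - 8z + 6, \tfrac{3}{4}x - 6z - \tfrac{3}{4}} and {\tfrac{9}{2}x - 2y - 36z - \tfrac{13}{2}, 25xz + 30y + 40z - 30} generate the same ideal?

No, the ideals differ.

Since reduced Gröbner bases are canonical representatives of ideals under a given ordering, it suffices to compute and compare them.
Buchberger on the first generating set:
f_1 = -5xz - 6y - 8z + 6, LT = xz.
f_2 = \tfrac{3}{4}x - 6z - \tfrac{3}{4}, LT = x.

S(f_1,f_2): lcm = xz. S = \tfrac{6}{5}y + 8z^{2} + \tfrac{13}{5}z - \tfrac{6}{5}.
  leading term y: no divisor's leading term divides it; move \tfrac{6}{5}y to the remainder.
  leading term z^{2}: no divisor's leading term divides it; move 8z^{2} to the remainder.
  leading term z: no divisor's leading term divides it; move \tfrac{13}{5}z to the remainder.
  leading term 1: no divisor's leading term divides it; move -\tfrac{6}{5} to the remainder.
  remainder \tfrac{6}{5}y + 8z^{2} + \tfrac{13}{5}z - \tfrac{6}{5} ≠ 0; add g_3 = \tfrac{6}{5}y + 8z^{2} + \tfrac{13}{5}z - \tfrac{6}{5} to the basis.

The other S-polynomials (S(f_1,g_3), S(f_2,g_3)) all reduce to 0 modulo the current basis, so we have a Gröbner basis.
Inter-reduce: drop elements whose leading term is divisible by another's, tail-reduce, and make monic.
Reduced Gröbner basis: {x - 8z - 1, y + \tfrac{20}{3}z^{2} + \tfrac{13}{6}z - 1}.

Buchberger on the second generating set:
h_1 = \tfrac{9}{2}x - 2y - 36z - \tfrac{13}{2}, LT = x.
h_2 = 25xz + 30y + 40z - 30, LT = xz.

S(h_1,h_2): lcm = xz. S = -\tfrac{4}{9}yz - \tfrac{6}{5}y - 8z^{2} - \tfrac{137}{45}z + \tfrac{6}{5}.
  leading term yz: no divisor's leading term divides it; move -\tfrac{4}{9}yz to the remainder.
  leading term y: no divisor's leading term divides it; move -\tfrac{6}{5}y to the remainder.
  leading term z^{2}: no divisor's leading term divides it; move -8z^{2} to the remainder.
  leading term z: no divisor's leading term divides it; move -\tfrac{137}{45}z to the remainder.
  leading term 1: no divisor's leading term divides it; move \tfrac{6}{5} to the remainder.
  remainder -\tfrac{4}{9}yz - \tfrac{6}{5}y - 8z^{2} - \tfrac{137}{45}z + \tfrac{6}{5} ≠ 0; add k_3 = -\tfrac{4}{9}yz - \tfrac{6}{5}y - 8z^{2} - \tfrac{137}{45}z + \tfrac{6}{5} to the basis.

The other S-polynomials (S(h_1,k_3), S(h_2,k_3)) all reduce to 0 modulo the current basis, so we have a Gröbner basis.
Inter-reduce: drop elements whose leading term is divisible by another's, tail-reduce, and make monic.
Reduced Gröbner basis: {x - \tfrac{4}{9}y - 8z - \tfrac{13}{9}, yz + \tfrac{27}{10}y + 18z^{2} + \tfrac{137}{20}z - \tfrac{27}{10}}.

These differ, so the ideals are not equal.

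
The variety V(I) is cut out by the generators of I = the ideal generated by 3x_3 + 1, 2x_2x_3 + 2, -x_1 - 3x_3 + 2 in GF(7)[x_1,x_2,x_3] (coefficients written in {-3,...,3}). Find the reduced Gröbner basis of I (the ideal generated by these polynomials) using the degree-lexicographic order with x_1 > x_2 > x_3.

G = {x_1 - 3, x_2 - 3, x_3 - 2}

This is the nonlinear analogue of row-reducing a linear system.

f_1 = 3x_3 + 1, LT = x_3.
f_2 = 2x_2x_3 + 2, LT = x_2x_3.
f_3 = -x_1 - 3x_3 + 2, LT = x_1.

S(f_1,f_2): lcm = x_2x_3. S = -2x_2 - 1.
  leading term x_2: no divisor's leading term divides it; move -2x_2 to the remainder.
  leading term 1: no divisor's leading term divides it; move -1 to the remainder.
  remainder -2x_2 - 1 ≠ 0; add g_4 = -2x_2 - 1 to the basis.

S(f_1,f_3): leading monomials are coprime, so the S-polynomial reduces to 0 (Buchberger's first criterion).
S(f_2,f_3): leading monomials are coprime, so the S-polynomial reduces to 0 (Buchberger's first criterion).
S(f_1,g_4): leading monomials are coprime, so the S-polynomial reduces to 0 (Buchberger's first criterion).
S(f_2,g_4): lcm = x_2x_3. S = 3x_3 + 1.
  leading term x_3: subtract (1)·f_1 from 3x_3 + 1 → 0
  remainder 0.

S(f_3,g_4): leading monomials are coprime, so the S-polynomial reduces to 0 (Buchberger's first criterion).
Every S-polynomial of the final basis reduces to 0, so we have a Gröbner basis.
Inter-reduce: drop elements whose leading term is divisible by another's, tail-reduce, and make monic.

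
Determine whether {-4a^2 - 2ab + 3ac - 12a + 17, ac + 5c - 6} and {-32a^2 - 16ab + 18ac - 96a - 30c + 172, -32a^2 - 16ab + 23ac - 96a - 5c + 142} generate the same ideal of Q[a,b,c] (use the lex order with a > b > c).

Equality of ideals is decidable: compute both reduced Gröbner bases (unique for the ordering) and check whether they agree.
Buchberger on the first generating set:
f_1 = -4a^2 - 2ab + 3ac - 12a + 17, LT = a^2.
f_2 = ac + 5c - 6, LT = ac.

S(f_1,f_2): lcm = a^2c. S = 1/2abc - 3/4ac^2 - 2ac + 6a - 17/4c.
  reduce S modulo (f_1, f_2):
  remainder 6a - 5/2bc + 3b + 15/4c^2 + 5/4c - 12 ≠ 0; add g_3 = 6a - 5/2bc + 3b + 15/4c^2 + 5/4c - 12 to the basis.

S(f_2,g_3): lcm = ac. S = 5/12bc^2 - 1/2bc - 5/8c^3 - 5/24c^2 + 7c - 6.
  reduce S modulo (f_1, f_2, g_3):
  remainder 5/12bc^2 - 1/2bc - 5/8c^3 - 5/24c^2 + 7c - 6 ≠ 0; add g_4 = 5/12bc^2 - 1/2bc - 5/8c^3 - 5/24c^2 + 7c - 6 to the basis.

The other S-polynomials (S(f_1,g_3), S(f_1,g_4), S(f_2,g_4), S(g_3,g_4)) all reduce to 0 modulo the current basis, so we have a Gröbner basis.
Inter-reduce: drop elements whose leading term is divisible by another's, tail-reduce, and make monic.
Reduced Gröbner basis: {a - 5/12bc + 1/2b + 5/8c^2 + 5/24c - 2, bc^2 - 6/5bc - 3/2c^3 - 1/2c^2 + 84/5c - 72/5}.

Buchberger on the second generating set:
h_1 = -32a^2 - 16ab + 18ac - 96a - 30c + 172, LT = a^2.
h_2 = -32a^2 - 16ab + 23ac - 96a - 5c + 142, LT = a^2.

S(h_1,h_2): lcm = a^2. S = 5/32ac + 25/32c - 15/16.
  reduce S modulo (h_1, h_2):
  remainder 5/32ac + 25/32c - 15/16 ≠ 0; add k_3 = 5/32ac + 25/32c - 15/16 to the basis.

S(h_1,k_3): lcm = a^2c. S = 1/2abc - 9/16ac^2 - 2ac + 6a + 15/16c^2 - 43/8c.
  reduce S modulo (h_1, h_2, k_3):
  remainder 6a - 5/2bc + 3b + 15/4c^2 + 5/4c - 12 ≠ 0; add k_4 = 6a - 5/2bc + 3b + 15/4c^2 + 5/4c - 12 to the basis.

S(k_3,k_4): lcm = ac. S = 5/12bc^2 - 1/2bc - 5/8c^3 - 5/24c^2 + 7c - 6.
  reduce S modulo (h_1, h_2, k_3, k_4):
  remainder 5/12bc^2 - 1/2bc - 5/8c^3 - 5/24c^2 + 7c - 6 ≠ 0; add k_5 = 5/12bc^2 - 1/2bc - 5/8c^3 - 5/24c^2 + 7c - 6 to the basis.

The other S-polynomials (S(h_2,k_3), S(h_1,k_4), S(h_2,k_4), S(h_1,k_5), S(h_2,k_5), S(k_3,k_5), S(k_4,k_5)) all reduce to 0 modulo the current basis, so we have a Gröbner basis.
Inter-reduce: drop elements whose leading term is divisible by another's, tail-reduce, and make monic.
Reduced Gröbner basis: {a - 5/12bc + 1/2b + 5/8c^2 + 5/24c - 2, bc^2 - 6/5bc - 3/2c^3 - 1/2c^2 + 84/5c - 72/5}.

The two bases agree; hence the ideals are identical.
The same test decides containment: I ⊆ J iff every generator of I reduces to 0 modulo a Gröbner basis of J.

Yes, the ideals are equal.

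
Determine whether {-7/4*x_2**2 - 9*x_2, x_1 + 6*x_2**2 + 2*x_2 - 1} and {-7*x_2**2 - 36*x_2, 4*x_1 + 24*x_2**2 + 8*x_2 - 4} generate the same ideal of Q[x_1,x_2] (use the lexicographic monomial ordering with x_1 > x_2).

Yes, the ideals are equal.

Equality of ideals is decidable: compute both reduced Gröbner bases (unique for the ordering) and check whether they agree.
Buchberger on the first generating set:
f_1 = -7/4*x_2**2 - 9*x_2, LT = x_2**2.
f_2 = x_1 + 6*x_2**2 + 2*x_2 - 1, LT = x_1.

The S-polynomials (S(f_1,f_2)) all reduce to 0 modulo the current basis, so we have a Gröbner basis.
Inter-reduce: drop elements whose leading term is divisible by another's, tail-reduce, and make monic.
Reduced Gröbner basis: {x_1 - 202/7*x_2 - 1, x_2**2 + 36/7*x_2}.

Buchberger on the second generating set:
h_1 = -7*x_2**2 - 36*x_2, LT = x_2**2.
h_2 = 4*x_1 + 24*x_2**2 + 8*x_2 - 4, LT = x_1.

The S-polynomials (S(h_1,h_2)) all reduce to 0 modulo the current basis, so we have a Gröbner basis.
Inter-reduce: drop elements whose leading term is divisible by another's, tail-reduce, and make monic.
Reduced Gröbner basis: {x_1 - 202/7*x_2 - 1, x_2**2 + 36/7*x_2}.

The two bases agree; hence the ideals are identical.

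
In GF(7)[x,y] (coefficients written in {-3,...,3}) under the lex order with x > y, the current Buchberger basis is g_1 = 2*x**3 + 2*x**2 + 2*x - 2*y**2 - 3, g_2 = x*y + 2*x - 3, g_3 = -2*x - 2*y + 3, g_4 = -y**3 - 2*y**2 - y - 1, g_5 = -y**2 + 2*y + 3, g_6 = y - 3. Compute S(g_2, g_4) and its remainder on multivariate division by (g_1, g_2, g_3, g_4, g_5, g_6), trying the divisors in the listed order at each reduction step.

lcm(LM(g_2), LM(g_4)) = x*y**3.
S = (lcm/LT(g_2))·g_2 − (lcm/LT(g_4))·g_4 = -x*y - x - 3*y**2.
Reduce S modulo (g_1, g_2, g_3, g_4, g_5, g_6) in that order:
  leading term x*y: subtract (-1)·g_2 from -x*y - x - 3*y**2 → x - 3*y**2 - 3
  leading term x: subtract (3)·g_3 from x - 3*y**2 - 3 → -3*y**2 - y + 2
  leading term y**2: subtract (3)·g_5 from -3*y**2 - y + 2 → 0
The remainder is 0, so this S-polynomial contributes no new basis element.
This is the inner loop of Buchberger's algorithm — each nonzero remainder becomes a new basis element.

S(g_2, g_4) = -x*y - x - 3*y**2; remainder on division = 0.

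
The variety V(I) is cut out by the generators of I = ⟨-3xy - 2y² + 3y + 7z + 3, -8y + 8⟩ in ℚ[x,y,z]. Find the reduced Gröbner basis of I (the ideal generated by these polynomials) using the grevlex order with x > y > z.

f_1 = -3xy - 2y² + 3y + 7z + 3, LT = xy.
f_2 = -8y + 8, LT = y.

S(f_1,f_2): lcm = xy. S = ⅔y² + x - y - 7/3z - 1.
  leading term y²: subtract (-1/12y)·f_2 from ⅔y² + x - y - 7/3z - 1 → x - ⅓y - 7/3z - 1
  leading term x: no divisor's leading term divides it; move x to the remainder.
  leading term y: subtract (1/24)·f_2 from -⅓y - 7/3z - 1 → -7/3z - 4/3
  leading term z: no divisor's leading term divides it; move -7/3z to the remainder.
  leading term 1: no divisor's leading term divides it; move -4/3 to the remainder.
  remainder x - 7/3z - 4/3 ≠ 0; add g_3 = x - 7/3z - 4/3 to the basis.

The other S-polynomials (S(f_1,g_3), S(f_2,g_3)) all reduce to 0 modulo the current basis, so we have a Gröbner basis.
Inter-reduce: drop elements whose leading term is divisible by another's, tail-reduce, and make monic.

G = {x - 7/3z - 4/3, y - 1}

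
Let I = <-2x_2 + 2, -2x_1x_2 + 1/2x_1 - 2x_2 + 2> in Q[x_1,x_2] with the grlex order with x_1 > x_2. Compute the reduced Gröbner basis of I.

Buchberger's algorithm terminates because the ascending chain of leading-term ideals stabilizes.

f_1 = -2x_2 + 2, LT = x_2.
f_2 = -2x_1x_2 + 1/2x_1 - 2x_2 + 2, LT = x_1x_2.

S(f_1,f_2): lcm = x_1x_2. S = -3/4x_1 - x_2 + 1.
  leading term x_1: no divisor's leading term divides it; move -3/4x_1 to the remainder.
  leading term x_2: subtract (1/2)·f_1 from -x_2 + 1 → 0
  remainder -3/4x_1 ≠ 0; add g_3 = -3/4x_1 to the basis.

S(f_1,g_3): leading monomials are coprime, so the S-polynomial reduces to 0 (Buchberger's first criterion).
S(f_2,g_3): lcm = x_1x_2. S = -1/4x_1 + x_2 - 1.
  leading term x_1: subtract (1/3)·g_3 from -1/4x_1 + x_2 - 1 → x_2 - 1
  leading term x_2: subtract (-1/2)·f_1 from x_2 - 1 → 0
  remainder 0.

Every S-polynomial of the final basis reduces to 0, so we have a Gröbner basis.
Inter-reduce: drop elements whose leading term is divisible by another's, tail-reduce, and make monic.

G = {x_1, x_2 - 1}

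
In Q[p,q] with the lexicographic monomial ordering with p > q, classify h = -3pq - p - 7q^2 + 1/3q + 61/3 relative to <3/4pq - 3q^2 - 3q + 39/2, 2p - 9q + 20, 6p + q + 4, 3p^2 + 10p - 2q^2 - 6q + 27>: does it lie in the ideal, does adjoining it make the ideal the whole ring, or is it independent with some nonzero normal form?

-3pq - p - 7q^2 + 1/3q + 61/3 lies in I (it reduces to 0).

First compute the reduced Gröbner basis of I by Buchberger's algorithm.
f_1 = 3/4pq - 3q^2 - 3q + 39/2, LT = pq.
f_2 = 2p - 9q + 20, LT = p.
f_3 = 6p + q + 4, LT = p.
f_4 = 3p^2 + 10p - 2q^2 - 6q + 27, LT = p^2.

S(f_1,f_2): lcm = pq. S = 1/2q^2 - 14q + 26.
  leading term q^2: no divisor's leading term divides it; move 1/2q^2 to the remainder.
  leading term q: no divisor's leading term divides it; move -14q to the remainder.
  leading term 1: no divisor's leading term divides it; move 26 to the remainder.
  remainder 1/2q^2 - 14q + 26 ≠ 0; add k_5 = 1/2q^2 - 14q + 26 to the basis.

S(f_1,f_3): lcm = pq. S = -25/6q^2 - 14/3q + 26.
  leading term q^2: subtract (-25/3)·k_5 from -25/6q^2 - 14/3q + 26 → -364/3q + 728/3
  leading term q: no divisor's leading term divides it; move -364/3q to the remainder.
  leading term 1: no divisor's leading term divides it; move 728/3 to the remainder.
  remainder -364/3q + 728/3 ≠ 0; add k_6 = -364/3q + 728/3 to the basis.

The other S-polynomials (S(f_1,f_4), S(f_2,f_3), S(f_2,f_4), S(f_3,f_4), S(f_1,k_5), S(f_2,k_5), S(f_3,k_5), S(f_4,k_5), S(f_1,k_6), S(f_2,k_6), S(f_3,k_6), S(f_4,k_6), S(k_5,k_6)) all reduce to 0 modulo the current basis, so we have a Gröbner basis.
Inter-reduce: drop elements whose leading term is divisible by another's, tail-reduce, and make monic.
Reduced Gröbner basis: {p + 1, q - 2}.
Label its elements g_1 = p + 1, g_2 = q - 2.

Reduce h = -3pq - p - 7q^2 + 1/3q + 61/3 modulo G:
  leading term pq: subtract (-3q)·g_1 from -3pq - p - 7q^2 + 1/3q + 61/3 → -p - 7q^2 + 10/3q + 61/3
  leading term p: subtract (-1)·g_1 from -p - 7q^2 + 10/3q + 61/3 → -7q^2 + 10/3q + 64/3
  leading term q^2: subtract (-7q)·g_2 from -7q^2 + 10/3q + 64/3 → -32/3q + 64/3
  leading term q: subtract (-32/3)·g_2 from -32/3q + 64/3 → 0
  normal form = 0.
Since the normal form is 0, h ∈ I.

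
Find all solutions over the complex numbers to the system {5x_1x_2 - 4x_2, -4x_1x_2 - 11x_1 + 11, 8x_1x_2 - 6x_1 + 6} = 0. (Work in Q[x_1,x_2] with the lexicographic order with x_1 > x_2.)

{(1, 0)}

Compute a lex Gröbner basis by Buchberger's algorithm.
f_1 = 5x_1x_2 - 4x_2, LT = x_1x_2.
f_2 = -4x_1x_2 - 11x_1 + 11, LT = x_1x_2.
f_3 = 8x_1x_2 - 6x_1 + 6, LT = x_1x_2.

S(f_1,f_2): lcm = x_1x_2. S = -\tfrac{11}{4}x_1 - \tfrac{4}{5}x_2 + \tfrac{11}{4}.
  leading term x_1: no divisor's leading term divides it; move -\tfrac{11}{4}x_1 to the remainder.
  leading term x_2: no divisor's leading term divides it; move -\tfrac{4}{5}x_2 to the remainder.
  leading term 1: no divisor's leading term divides it; move \tfrac{11}{4} to the remainder.
  remainder -\tfrac{11}{4}x_1 - \tfrac{4}{5}x_2 + \tfrac{11}{4} ≠ 0; add h_4 = -\tfrac{11}{4}x_1 - \tfrac{4}{5}x_2 + \tfrac{11}{4} to the basis.

S(f_1,f_3): lcm = x_1x_2. S = \tfrac{3}{4}x_1 - \tfrac{4}{5}x_2 - \tfrac{3}{4}.
  leading term x_1: subtract (-\tfrac{3}{11})·h_4 from \tfrac{3}{4}x_1 - \tfrac{4}{5}x_2 - \tfrac{3}{4} → -\tfrac{56}{55}x_2
  leading term x_2: no divisor's leading term divides it; move -\tfrac{56}{55}x_2 to the remainder.
  remainder -\tfrac{56}{55}x_2 ≠ 0; add h_5 = -\tfrac{56}{55}x_2 to the basis.

The other S-polynomials (S(f_2,f_3), S(f_1,h_4), S(f_2,h_4), S(f_3,h_4), S(f_1,h_5), S(f_2,h_5), S(f_3,h_5), S(h_4,h_5)) all reduce to 0 modulo the current basis, so we have a Gröbner basis.
Inter-reduce: drop elements whose leading term is divisible by another's, tail-reduce, and make monic.
Reduced Gröbner basis: {x_1 - 1, x_2}.

A lex Gröbner basis eliminates variables successively. Here x_2 depends only on x_2, with roots {0}; lifting each root through the earlier basis elements recovers the full solutions.
  x_2 = 0: the earlier basis element becomes x_1 - 1 = 0, giving x_1 = 1 — point (1, 0).
A lex Gröbner basis triangularizes the system, enabling back-substitution.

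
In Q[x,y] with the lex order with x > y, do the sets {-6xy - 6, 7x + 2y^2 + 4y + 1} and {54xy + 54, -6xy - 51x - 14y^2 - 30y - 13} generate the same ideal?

No, the ideals differ.

For a fixed monomial order, each ideal has a unique reduced Gröbner basis; comparing bases decides equality.
Buchberger on the first generating set:
f_1 = -6xy - 6, LT = xy.
f_2 = 7x + 2y^2 + 4y + 1, LT = x.

S(f_1,f_2): lcm = xy. S = -2/7y^3 - 4/7y^2 - 1/7y + 1.
  leading term y^3: no divisor's leading term divides it; move -2/7y^3 to the remainder.
  leading term y^2: no divisor's leading term divides it; move -4/7y^2 to the remainder.
  leading term y: no divisor's leading term divides it; move -1/7y to the remainder.
  leading term 1: no divisor's leading term divides it; move 1 to the remainder.
  remainder -2/7y^3 - 4/7y^2 - 1/7y + 1 ≠ 0; add g_3 = -2/7y^3 - 4/7y^2 - 1/7y + 1 to the basis.

The other S-polynomials (S(f_1,g_3), S(f_2,g_3)) all reduce to 0 modulo the current basis, so we have a Gröbner basis.
Inter-reduce: drop elements whose leading term is divisible by another's, tail-reduce, and make monic.
Reduced Gröbner basis: {x + 2/7y^2 + 4/7y + 1/7, y^3 + 2y^2 + 1/2y - 7/2}.

Buchberger on the second generating set:
h_1 = 54xy + 54, LT = xy.
h_2 = -6xy - 51x - 14y^2 - 30y - 13, LT = xy.

S(h_1,h_2): lcm = xy. S = -17/2x - 7/3y^2 - 5y - 7/6.
  leading term x: no divisor's leading term divides it; move -17/2x to the remainder.
  leading term y^2: no divisor's leading term divides it; move -7/3y^2 to the remainder.
  leading term y: no divisor's leading term divides it; move -5y to the remainder.
  leading term 1: no divisor's leading term divides it; move -7/6 to the remainder.
  remainder -17/2x - 7/3y^2 - 5y - 7/6 ≠ 0; add k_3 = -17/2x - 7/3y^2 - 5y - 7/6 to the basis.

S(h_1,k_3): lcm = xy. S = -14/51y^3 - 10/17y^2 - 7/51y + 1.
  leading term y^3: no divisor's leading term divides it; move -14/51y^3 to the remainder.
  leading term y^2: no divisor's leading term divides it; move -10/17y^2 to the remainder.
  leading term y: no divisor's leading term divides it; move -7/51y to the remainder.
  leading term 1: no divisor's leading term divides it; move 1 to the remainder.
  remainder -14/51y^3 - 10/17y^2 - 7/51y + 1 ≠ 0; add k_4 = -14/51y^3 - 10/17y^2 - 7/51y + 1 to the basis.

The other S-polynomials (S(h_2,k_3), S(h_1,k_4), S(h_2,k_4), S(k_3,k_4)) all reduce to 0 modulo the current basis, so we have a Gröbner basis.
Inter-reduce: drop elements whose leading term is divisible by another's, tail-reduce, and make monic.
Reduced Gröbner basis: {x + 14/51y^2 + 10/17y + 7/51, y^3 + 15/7y^2 + 1/2y - 51/14}.

The bases are distinct; the ideals are different.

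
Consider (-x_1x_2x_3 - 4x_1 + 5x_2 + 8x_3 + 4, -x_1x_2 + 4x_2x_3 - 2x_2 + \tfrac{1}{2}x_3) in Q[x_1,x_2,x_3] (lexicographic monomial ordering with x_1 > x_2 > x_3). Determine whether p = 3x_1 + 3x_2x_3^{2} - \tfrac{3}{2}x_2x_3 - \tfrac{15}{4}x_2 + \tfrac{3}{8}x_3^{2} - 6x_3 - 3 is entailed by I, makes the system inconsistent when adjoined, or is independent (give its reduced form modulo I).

3x_1 + 3x_2x_3^{2} - \tfrac{3}{2}x_2x_3 - \tfrac{15}{4}x_2 + \tfrac{3}{8}x_3^{2} - 6x_3 - 3 lies in I (it reduces to 0).

First compute the reduced Gröbner basis of I by Buchberger's algorithm.
f_1 = -x_1x_2x_3 - 4x_1 + 5x_2 + 8x_3 + 4, LT = x_1x_2x_3.
f_2 = -x_1x_2 + 4x_2x_3 - 2x_2 + \tfrac{1}{2}x_3, LT = x_1x_2.

S(f_1,f_2): lcm = x_1x_2x_3. S = 4x_1 + 4x_2x_3^{2} - 2x_2x_3 - 5x_2 + \tfrac{1}{2}x_3^{2} - 8x_3 - 4.
  leading term x_1: no divisor's leading term divides it; move 4x_1 to the remainder.
  leading term x_2x_3^{2}: no divisor's leading term divides it; move 4x_2x_3^{2} to the remainder.
  leading term x_2x_3: no divisor's leading term divides it; move -2x_2x_3 to the remainder.
  leading term x_2: no divisor's leading term divides it; move -5x_2 to the remainder.
  leading term x_3^{2}: no divisor's leading term divides it; move \tfrac{1}{2}x_3^{2} to the remainder.
  leading term x_3: no divisor's leading term divides it; move -8x_3 to the remainder.
  leading term 1: no divisor's leading term divides it; move -4 to the remainder.
  remainder 4x_1 + 4x_2x_3^{2} - 2x_2x_3 - 5x_2 + \tfrac{1}{2}x_3^{2} - 8x_3 - 4 ≠ 0; add h_3 = 4x_1 + 4x_2x_3^{2} - 2x_2x_3 - 5x_2 + \tfrac{1}{2}x_3^{2} - 8x_3 - 4 to the basis.

S(f_1,h_3): lcm = x_1x_2x_3. S = 4x_1 - x_2^{2}x_3^{3} + \tfrac{1}{2}x_2^{2}x_3^{2} + \tfrac{5}{4}x_2^{2}x_3 - \tfrac{1}{8}x_2x_3^{3} + 2x_2x_3^{2} + x_2x_3 - 5x_2 - 8x_3 - 4.
  leading term x_1: subtract (1)·h_3 from 4x_1 - x_2^{2}x_3^{3} + \tfrac{1}{2}x_2^{2}x_3^{2} + \tfrac{5}{4}x_2^{2}x_3 - \tfrac{1}{8}x_2x_3^{3} + 2x_2x_3^{2} + x_2x_3 - 5x_2 - 8x_3 - 4 → -x_2^{2}x_3^{3} + \tfrac{1}{2}x_2^{2}x_3^{2} + \tfrac{5}{4}x_2^{2}x_3 - \tfrac{1}{8}x_2x_3^{3} - 2x_2x_3^{2} + 3x_2x_3 - \tfrac{1}{2}x_3^{2}
  leading term x_2^{2}x_3^{3}: no divisor's leading term divides it; move -x_2^{2}x_3^{3} to the remainder.
  leading term x_2^{2}x_3^{2}: no divisor's leading term divides it; move \tfrac{1}{2}x_2^{2}x_3^{2} to the remainder.
  leading term x_2^{2}x_3: no divisor's leading term divides it; move \tfrac{5}{4}x_2^{2}x_3 to the remainder.
  leading term x_2x_3^{3}: no divisor's leading term divides it; move -\tfrac{1}{8}x_2x_3^{3} to the remainder.
  leading term x_2x_3^{2}: no divisor's leading term divides it; move -2x_2x_3^{2} to the remainder.
  leading term x_2x_3: no divisor's leading term divides it; move 3x_2x_3 to the remainder.
  leading term x_3^{2}: no divisor's leading term divides it; move -\tfrac{1}{2}x_3^{2} to the remainder.
  remainder -x_2^{2}x_3^{3} + \tfrac{1}{2}x_2^{2}x_3^{2} + \tfrac{5}{4}x_2^{2}x_3 - \tfrac{1}{8}x_2x_3^{3} - 2x_2x_3^{2} + 3x_2x_3 - \tfrac{1}{2}x_3^{2} ≠ 0; add h_4 = -x_2^{2}x_3^{3} + \tfrac{1}{2}x_2^{2}x_3^{2} + \tfrac{5}{4}x_2^{2}x_3 - \tfrac{1}{8}x_2x_3^{3} - 2x_2x_3^{2} + 3x_2x_3 - \tfrac{1}{2}x_3^{2} to the basis.

S(f_2,h_3): lcm = x_1x_2. S = -x_2^{2}x_3^{2} + \tfrac{1}{2}x_2^{2}x_3 + \tfrac{5}{4}x_2^{2} - \tfrac{1}{8}x_2x_3^{2} - 2x_2x_3 + 3x_2 - \tfrac{1}{2}x_3.
  leading term x_2^{2}x_3^{2}: no divisor's leading term divides it; move -x_2^{2}x_3^{2} to the remainder.
  leading term x_2^{2}x_3: no divisor's leading term divides it; move \tfrac{1}{2}x_2^{2}x_3 to the remainder.
  leading term x_2^{2}: no divisor's leading term divides it; move \tfrac{5}{4}x_2^{2} to the remainder.
  leading term x_2x_3^{2}: no divisor's leading term divides it; move -\tfrac{1}{8}x_2x_3^{2} to the remainder.
  leading term x_2x_3: no divisor's leading term divides it; move -2x_2x_3 to the remainder.
  leading term x_2: no divisor's leading term divides it; move 3x_2 to the remainder.
  leading term x_3: no divisor's leading term divides it; move -\tfrac{1}{2}x_3 to the remainder.
  remainder -x_2^{2}x_3^{2} + \tfrac{1}{2}x_2^{2}x_3 + \tfrac{5}{4}x_2^{2} - \tfrac{1}{8}x_2x_3^{2} - 2x_2x_3 + 3x_2 - \tfrac{1}{2}x_3 ≠ 0; add h_5 = -x_2^{2}x_3^{2} + \tfrac{1}{2}x_2^{2}x_3 + \tfrac{5}{4}x_2^{2} - \tfrac{1}{8}x_2x_3^{2} - 2x_2x_3 + 3x_2 - \tfrac{1}{2}x_3 to the basis.

The other S-polynomials (S(f_1,h_4), S(f_2,h_4), S(h_3,h_4), S(f_1,h_5), S(f_2,h_5), S(h_3,h_5), S(h_4,h_5)) all reduce to 0 modulo the current basis, so we have a Gröbner basis.
Inter-reduce: drop elements whose leading term is divisible by another's, tail-reduce, and make monic.
Reduced Gröbner basis: {x_1 + x_2x_3^{2} - \tfrac{1}{2}x_2x_3 - \tfrac{5}{4}x_2 + \tfrac{1}{8}x_3^{2} - 2x_3 - 1, x_2^{2}x_3^{2} - \tfrac{1}{2}x_2^{2}x_3 - \tfrac{5}{4}x_2^{2} + \tfrac{1}{8}x_2x_3^{2} + 2x_2x_3 - 3x_2 + \tfrac{1}{2}x_3}.
Label its elements g_1 = x_1 + x_2x_3^{2} - \tfrac{1}{2}x_2x_3 - \tfrac{5}{4}x_2 + \tfrac{1}{8}x_3^{2} - 2x_3 - 1, g_2 = x_2^{2}x_3^{2} - \tfrac{1}{2}x_2^{2}x_3 - \tfrac{5}{4}x_2^{2} + \tfrac{1}{8}x_2x_3^{2} + 2x_2x_3 - 3x_2 + \tfrac{1}{2}x_3.

Reduce p = 3x_1 + 3x_2x_3^{2} - \tfrac{3}{2}x_2x_3 - \tfrac{15}{4}x_2 + \tfrac{3}{8}x_3^{2} - 6x_3 - 3 modulo G:
  leading term x_1: subtract (3)·g_1 from 3x_1 + 3x_2x_3^{2} - \tfrac{3}{2}x_2x_3 - \tfrac{15}{4}x_2 + \tfrac{3}{8}x_3^{2} - 6x_3 - 3 → 0
  normal form = 0.
Since the normal form is 0, p ∈ I.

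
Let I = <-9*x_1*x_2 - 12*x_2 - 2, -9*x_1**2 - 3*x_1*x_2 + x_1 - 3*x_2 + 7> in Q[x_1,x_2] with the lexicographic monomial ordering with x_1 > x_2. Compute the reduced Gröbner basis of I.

G = {x_1 + 1/2*x_2**2 - 29/6*x_2 - 13/9, x_2**3 - 29/3*x_2**2 - 50/9*x_2 - 4/9}

Buchberger's algorithm terminates because the ascending chain of leading-term ideals stabilizes.

f_1 = -9*x_1*x_2 - 12*x_2 - 2, LT = x_1*x_2.
f_2 = -9*x_1**2 - 3*x_1*x_2 + x_1 - 3*x_2 + 7, LT = x_1**2.

S(f_1,f_2): lcm = x_1**2*x_2. S = -1/3*x_1*x_2**2 + 13/9*x_1*x_2 + 2/9*x_1 - 1/3*x_2**2 + 7/9*x_2.
  leading term x_1*x_2**2: subtract (1/27*x_2)·f_1 from -1/3*x_1*x_2**2 + 13/9*x_1*x_2 + 2/9*x_1 - 1/3*x_2**2 + 7/9*x_2 → 13/9*x_1*x_2 + 2/9*x_1 + 1/9*x_2**2 + 23/27*x_2
  leading term x_1*x_2: subtract (-13/81)·f_1 from 13/9*x_1*x_2 + 2/9*x_1 + 1/9*x_2**2 + 23/27*x_2 → 2/9*x_1 + 1/9*x_2**2 - 29/27*x_2 - 26/81
  leading term x_1: no divisor's leading term divides it; move 2/9*x_1 to the remainder.
  leading term x_2**2: no divisor's leading term divides it; move 1/9*x_2**2 to the remainder.
  leading term x_2: no divisor's leading term divides it; move -29/27*x_2 to the remainder.
  leading term 1: no divisor's leading term divides it; move -26/81 to the remainder.
  remainder 2/9*x_1 + 1/9*x_2**2 - 29/27*x_2 - 26/81 ≠ 0; add g_3 = 2/9*x_1 + 1/9*x_2**2 - 29/27*x_2 - 26/81 to the basis.

S(f_1,g_3): lcm = x_1*x_2. S = -1/2*x_2**3 + 29/6*x_2**2 + 25/9*x_2 + 2/9.
  leading term x_2**3: no divisor's leading term divides it; move -1/2*x_2**3 to the remainder.
  leading term x_2**2: no divisor's leading term divides it; move 29/6*x_2**2 to the remainder.
  leading term x_2: no divisor's leading term divides it; move 25/9*x_2 to the remainder.
  leading term 1: no divisor's leading term divides it; move 2/9 to the remainder.
  remainder -1/2*x_2**3 + 29/6*x_2**2 + 25/9*x_2 + 2/9 ≠ 0; add g_4 = -1/2*x_2**3 + 29/6*x_2**2 + 25/9*x_2 + 2/9 to the basis.

The other S-polynomials (S(f_2,g_3), S(f_1,g_4), S(f_2,g_4), S(g_3,g_4)) all reduce to 0 modulo the current basis, so we have a Gröbner basis.
Inter-reduce: drop elements whose leading term is divisible by another's, tail-reduce, and make monic.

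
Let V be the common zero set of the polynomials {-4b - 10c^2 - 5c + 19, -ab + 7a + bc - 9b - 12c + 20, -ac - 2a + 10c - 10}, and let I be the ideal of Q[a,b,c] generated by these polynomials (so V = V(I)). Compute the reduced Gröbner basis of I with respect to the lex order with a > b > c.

This is the nonlinear analogue of row-reducing a linear system.

f_1 = -4b - 10c^2 - 5c + 19, LT = b.
f_2 = -ab + 7a + bc - 9b - 12c + 20, LT = ab.
f_3 = -ac - 2a + 10c - 10, LT = ac.

S(f_1,f_2): lcm = ab. S = 5/2ac^2 + 5/4ac + 9/4a + bc - 9b - 12c + 20.
  leading term ac^2: subtract (-5/2c)·f_3 from 5/2ac^2 + 5/4ac + 9/4a + bc - 9b - 12c + 20 → -15/4ac + 9/4a + bc - 9b + 25c^2 - 37c + 20
  leading term ac: subtract (15/4)·f_3 from -15/4ac + 9/4a + bc - 9b + 25c^2 - 37c + 20 → 39/4a + bc - 9b + 25c^2 - 149/2c + 115/2
  leading term a: no divisor's leading term divides it; move 39/4a to the remainder.
  leading term bc: subtract (-1/4c)·f_1 from bc - 9b + 25c^2 - 149/2c + 115/2 → -9b - 5/2c^3 + 95/4c^2 - 279/4c + 115/2
  leading term b: subtract (9/4)·f_1 from -9b - 5/2c^3 + 95/4c^2 - 279/4c + 115/2 → -5/2c^3 + 185/4c^2 - 117/2c + 59/4
  leading term c^3: no divisor's leading term divides it; move -5/2c^3 to the remainder.
  leading term c^2: no divisor's leading term divides it; move 185/4c^2 to the remainder.
  leading term c: no divisor's leading term divides it; move -117/2c to the remainder.
  leading term 1: no divisor's leading term divides it; move 59/4 to the remainder.
  remainder 39/4a - 5/2c^3 + 185/4c^2 - 117/2c + 59/4 ≠ 0; add g_4 = 39/4a - 5/2c^3 + 185/4c^2 - 117/2c + 59/4 to the basis.

S(f_2,f_3): lcm = abc. S = -2ab - 7ac - bc^2 + 19bc - 10b + 12c^2 - 20c.
  leading term ab: subtract (1/2a)·f_1 from -2ab - 7ac - bc^2 + 19bc - 10b + 12c^2 - 20c → 5ac^2 - 9/2ac - 19/2a - bc^2 + 19bc - 10b + 12c^2 - 20c
  leading term ac^2: subtract (-5c)·f_3 from 5ac^2 - 9/2ac - 19/2a - bc^2 + 19bc - 10b + 12c^2 - 20c → -29/2ac - 19/2a - bc^2 + 19bc - 10b + 62c^2 - 70c
  leading term ac: subtract (29/2)·f_3 from -29/2ac - 19/2a - bc^2 + 19bc - 10b + 62c^2 - 70c → 39/2a - bc^2 + 19bc - 10b + 62c^2 - 215c + 145
  leading term a: subtract (2)·g_4 from 39/2a - bc^2 + 19bc - 10b + 62c^2 - 215c + 145 → -bc^2 + 19bc - 10b + 5c^3 - 61/2c^2 - 98c + 231/2
  leading term bc^2: subtract (1/4c^2)·f_1 from -bc^2 + 19bc - 10b + 5c^3 - 61/2c^2 - 98c + 231/2 → 19bc - 10b + 5/2c^4 + 25/4c^3 - 141/4c^2 - 98c + 231/2
  leading term bc: subtract (-19/4c)·f_1 from 19bc - 10b + 5/2c^4 + 25/4c^3 - 141/4c^2 - 98c + 231/2 → -10b + 5/2c^4 - 165/4c^3 - 59c^2 - 31/4c + 231/2
  leading term b: subtract (5/2)·f_1 from -10b + 5/2c^4 - 165/4c^3 - 59c^2 - 31/4c + 231/2 → 5/2c^4 - 165/4c^3 - 34c^2 + 19/4c + 68
  leading term c^4: no divisor's leading term divides it; move 5/2c^4 to the remainder.
  leading term c^3: no divisor's leading term divides it; move -165/4c^3 to the remainder.
  leading term c^2: no divisor's leading term divides it; move -34c^2 to the remainder.
  leading term c: no divisor's leading term divides it; move 19/4c to the remainder.
  leading term 1: no divisor's leading term divides it; move 68 to the remainder.
  remainder 5/2c^4 - 165/4c^3 - 34c^2 + 19/4c + 68 ≠ 0; add g_5 = 5/2c^4 - 165/4c^3 - 34c^2 + 19/4c + 68 to the basis.

The other S-polynomials (S(f_1,f_3), S(f_1,g_4), S(f_2,g_4), S(f_3,g_4), S(f_1,g_5), S(f_2,g_5), S(f_3,g_5), S(g_4,g_5)) all reduce to 0 modulo the current basis, so we have a Gröbner basis.
Inter-reduce: drop elements whose leading term is divisible by another's, tail-reduce, and make monic.

G = {a - 10/39c^3 + 185/39c^2 - 6c + 59/39, b + 5/2c^2 + 5/4c - 19/4, c^4 - 33/2c^3 - 68/5c^2 + 19/10c + 136/5}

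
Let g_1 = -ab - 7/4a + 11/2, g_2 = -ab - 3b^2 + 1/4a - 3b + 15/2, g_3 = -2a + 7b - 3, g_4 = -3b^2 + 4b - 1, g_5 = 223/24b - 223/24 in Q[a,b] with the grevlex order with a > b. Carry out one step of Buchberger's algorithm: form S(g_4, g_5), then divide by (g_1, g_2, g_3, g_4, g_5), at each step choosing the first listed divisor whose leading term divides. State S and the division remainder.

S(g_4, g_5) = -1/3b + 1/3; remainder on division = 0.

lcm(LM(g_4), LM(g_5)) = b^2.
S = (lcm/LT(g_4))·g_4 − (lcm/LT(g_5))·g_5 = -1/3b + 1/3.
Reduce S modulo (g_1, g_2, g_3, g_4, g_5) in that order:
  leading term b: subtract (-8/223)·g_5 from -1/3b + 1/3 → 0
The remainder is 0, so this S-polynomial contributes no new basis element.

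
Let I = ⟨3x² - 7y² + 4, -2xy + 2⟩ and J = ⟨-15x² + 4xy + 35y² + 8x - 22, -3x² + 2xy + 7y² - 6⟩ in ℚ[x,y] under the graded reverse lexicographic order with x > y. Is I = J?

Since reduced Gröbner bases are canonical representatives of ideals under a given ordering, it suffices to compute and compare them.
Buchberger on the first generating set:
f_1 = 3x² - 7y² + 4, LT = x².
f_2 = -2xy + 2, LT = xy.

S(f_1,f_2): lcm = x²y. S = -7/3y³ + x + 4/3y.
  reduce S modulo (f_1, f_2):
  remainder -7/3y³ + x + 4/3y ≠ 0; add g_3 = -7/3y³ + x + 4/3y to the basis.

The other S-polynomials (S(f_1,g_3), S(f_2,g_3)) all reduce to 0 modulo the current basis, so we have a Gröbner basis.
Inter-reduce: drop elements whose leading term is divisible by another's, tail-reduce, and make monic.
Reduced Gröbner basis: {y³ - 3/7x - 4/7y, x² - 7/3y² + 4/3, xy - 1}.

Buchberger on the second generating set:
h_1 = -15x² + 4xy + 35y² + 8x - 22, LT = x².
h_2 = -3x² + 2xy + 7y² - 6, LT = x².

S(h_1,h_2): lcm = x². S = ⅖xy - 8/15x - 8/15.
  reduce S modulo (h_1, h_2):
  remainder ⅖xy - 8/15x - 8/15 ≠ 0; add k_3 = ⅖xy - 8/15x - 8/15 to the basis.

S(h_1,k_3): lcm = x²y. S = -4/15xy² - 7/3y³ + 4/3x² - 8/15xy + 4/3x + 22/15y.
  reduce S modulo (h_1, h_2, k_3):
  remainder -7/3y³ + 28/9y² + 4/3x + 10/9y - 8/3 ≠ 0; add k_4 = -7/3y³ + 28/9y² + 4/3x + 10/9y - 8/3 to the basis.

The other S-polynomials (S(h_2,k_3), S(h_1,k_4), S(h_2,k_4), S(k_3,k_4)) all reduce to 0 modulo the current basis, so we have a Gröbner basis.
Inter-reduce: drop elements whose leading term is divisible by another's, tail-reduce, and make monic.
Reduced Gröbner basis: {y³ - 4/3y² - 4/7x - 10/21y + 8/7, x² - 7/3y² - 8/9x + 10/9, xy - 4/3x - 4/3}.

Since the reduced bases disagree, the two ideals are not the same.

No, the ideals differ.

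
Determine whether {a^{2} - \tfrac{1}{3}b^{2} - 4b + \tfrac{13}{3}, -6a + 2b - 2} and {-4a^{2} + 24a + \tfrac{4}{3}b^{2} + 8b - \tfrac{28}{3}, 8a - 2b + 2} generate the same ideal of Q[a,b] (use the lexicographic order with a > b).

No, the ideals differ.

Equality of ideals is decidable: compute both reduced Gröbner bases (unique for the ordering) and check whether they agree.
Buchberger on the first generating set:
f_1 = a^{2} - \tfrac{1}{3}b^{2} - 4b + \tfrac{13}{3}, LT = a^{2}.
f_2 = -6a + 2b - 2, LT = a.

S(f_1,f_2): lcm = a^{2}. S = \tfrac{1}{3}ab - \tfrac{1}{3}a - \tfrac{1}{3}b^{2} - 4b + \tfrac{13}{3}.
  reduce S modulo (f_1, f_2):
  remainder -\tfrac{2}{9}b^{2} - \tfrac{38}{9}b + \tfrac{40}{9} ≠ 0; add g_3 = -\tfrac{2}{9}b^{2} - \tfrac{38}{9}b + \tfrac{40}{9} to the basis.

The other S-polynomials (S(f_1,g_3), S(f_2,g_3)) all reduce to 0 modulo the current basis, so we have a Gröbner basis.
Inter-reduce: drop elements whose leading term is divisible by another's, tail-reduce, and make monic.
Reduced Gröbner basis: {a - \tfrac{1}{3}b + \tfrac{1}{3}, b^{2} + 19b - 20}.

Buchberger on the second generating set:
h_1 = -4a^{2} + 24a + \tfrac{4}{3}b^{2} + 8b - \tfrac{28}{3}, LT = a^{2}.
h_2 = 8a - 2b + 2, LT = a.

S(h_1,h_2): lcm = a^{2}. S = \tfrac{1}{4}ab - \tfrac{25}{4}a - \tfrac{1}{3}b^{2} - 2b + \tfrac{7}{3}.
  reduce S modulo (h_1, h_2):
  remainder -\tfrac{13}{48}b^{2} - \tfrac{29}{8}b + \tfrac{187}{48} ≠ 0; add k_3 = -\tfrac{13}{48}b^{2} - \tfrac{29}{8}b + \tfrac{187}{48} to the basis.

The other S-polynomials (S(h_1,k_3), S(h_2,k_3)) all reduce to 0 modulo the current basis, so we have a Gröbner basis.
Inter-reduce: drop elements whose leading term is divisible by another's, tail-reduce, and make monic.
Reduced Gröbner basis: {a - \tfrac{1}{4}b + \tfrac{1}{4}, b^{2} + \tfrac{174}{13}b - \tfrac{187}{13}}.

The bases are distinct; the ideals are different.
The choice of monomial ordering does not affect the verdict — as long as both bases are computed under the same ordering, their equality decides ideal equality.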